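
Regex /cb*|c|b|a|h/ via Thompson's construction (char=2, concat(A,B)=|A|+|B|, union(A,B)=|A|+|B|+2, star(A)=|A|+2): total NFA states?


Syntax tree has 6 char leaf(s), 4 union(s), 1 star(s)
chars contribute 6×2 = 12; each union adds +2; each star adds +2
Total: 12 + 8 + 2 = 22 states


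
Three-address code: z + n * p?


Break into single-operator statements:
t1 = n * p
t2 = z + t1


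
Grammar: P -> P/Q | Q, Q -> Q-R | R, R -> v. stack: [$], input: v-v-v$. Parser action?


no handle on stack; shift 'v'
Action: shift


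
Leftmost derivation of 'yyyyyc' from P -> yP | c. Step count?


Derivation: P => yP => yyP => yyyP => yyyyP => yyyyyP => yyyyyc
Steps: 6


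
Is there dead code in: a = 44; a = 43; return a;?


first assignment to a is overwritten before any read
Dead: 'a = 44'


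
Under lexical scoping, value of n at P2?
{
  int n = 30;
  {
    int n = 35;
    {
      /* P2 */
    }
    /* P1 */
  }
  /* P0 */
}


P2's block does not declare n; resolves to the enclosing declaration at depth 1
n = 35


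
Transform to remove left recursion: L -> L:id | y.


Left-recursive alternatives: L:id; non-recursive: y
Introduce L': L -> yL', L' -> :idL' | ε


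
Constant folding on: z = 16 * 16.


16 * 16 = 256 at compile time
Optimized: z = 256


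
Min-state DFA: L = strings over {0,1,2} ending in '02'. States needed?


Track the longest suffix of input matching a prefix of '02': 3 classes (prefixes of length 0..2)
Minimal DFA: 3 states


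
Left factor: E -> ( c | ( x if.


Common prefix: '('
Factored: E -> ( E', E' -> c | x if


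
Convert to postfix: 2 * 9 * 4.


Left to right (same or higher precedence on left)
Postfix: 2 9 * 4 *


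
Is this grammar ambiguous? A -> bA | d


right-linear, alternatives start with distinct terminals 'b' vs 'd': unique leftmost derivation
Unambiguous


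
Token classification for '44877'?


Pattern: digits only
Type: INTEGER_LITERAL


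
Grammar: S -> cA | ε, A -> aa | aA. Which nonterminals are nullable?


A nonterminal is nullable iff some alternative derives ε (directly, or every symbol in it is nullable)
Nullable: {S}


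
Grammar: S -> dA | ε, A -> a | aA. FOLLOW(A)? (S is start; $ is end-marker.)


$ ∈ FOLLOW(S). For each A -> αBβ: add FIRST(β)\{ε} to FOLLOW(B); if β nullable, add FOLLOW(A).
FOLLOW(A) = {$}


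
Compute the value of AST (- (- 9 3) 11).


Evaluate inner: (- 9 3) = 6
Evaluate root: (- 6 11) = -5
Result: -5


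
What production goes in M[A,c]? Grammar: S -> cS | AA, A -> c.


For [A, c]: 'c' ∈ FIRST(c)
Entry: A -> c


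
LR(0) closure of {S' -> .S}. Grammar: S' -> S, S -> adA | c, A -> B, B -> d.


Start: S' -> .S
For each item with dot before a nonterminal B, add B -> .γ for every B-production
Closure: [S' -> .S, S -> .adA, S -> .c]


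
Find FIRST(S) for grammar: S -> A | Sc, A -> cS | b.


Per alternative of S: FIRST(A) = {b, c}; FIRST(Sc) = {b, c}
FIRST(S) = {b, c}


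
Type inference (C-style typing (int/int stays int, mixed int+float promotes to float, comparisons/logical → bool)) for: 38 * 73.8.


Operand types: int * float
Rule: mixed int/float promotes to float; int/int stays int
Result type: float


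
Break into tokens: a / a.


Scan left to right, longest-match per lexeme
Tokens: ID(a), OP(/), ID(a)


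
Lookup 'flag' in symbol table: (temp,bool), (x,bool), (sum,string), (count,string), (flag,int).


Lookup 'flag' → type int


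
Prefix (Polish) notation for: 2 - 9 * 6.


'*' binds tighter: tree is (- 2 (* 9 6))
Prefix: - 2 * 9 6


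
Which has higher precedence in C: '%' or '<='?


'%' is multiplicative (level 10); '<=' is relational (level 7)
Higher level binds tighter
'%' has higher precedence than '<='


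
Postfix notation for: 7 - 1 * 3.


* has higher precedence, evaluate 1*3 first
Postfix: 7 1 3 * -


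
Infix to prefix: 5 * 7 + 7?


left-to-right (same/higher precedence on left): tree is (+ (* 5 7) 7)
Prefix: + * 5 7 7


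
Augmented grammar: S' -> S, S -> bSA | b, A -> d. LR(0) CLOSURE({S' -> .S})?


Start: S' -> .S
For each item with dot before a nonterminal B, add B -> .γ for every B-production
Closure: [S' -> .S, S -> .bSA, S -> .b]


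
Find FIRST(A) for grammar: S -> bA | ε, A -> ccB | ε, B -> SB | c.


Per alternative of A: FIRST(ccB) = {c}; FIRST(ε) = {ε}
FIRST(A) = {c, ε}


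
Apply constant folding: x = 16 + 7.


16 + 7 = 23 at compile time
Optimized: x = 23


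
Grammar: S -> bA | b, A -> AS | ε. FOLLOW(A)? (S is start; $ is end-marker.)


$ ∈ FOLLOW(S). For each A -> αBβ: add FIRST(β)\{ε} to FOLLOW(B); if β nullable, add FOLLOW(A).
FOLLOW(A) = {$, b}


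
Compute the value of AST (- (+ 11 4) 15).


Evaluate inner: (+ 11 4) = 15
Evaluate root: (- 15 15) = 0
Result: 0


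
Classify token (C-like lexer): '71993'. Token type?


Pattern: digits only
Type: INTEGER_LITERAL


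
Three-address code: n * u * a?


Break into single-operator statements:
t1 = n * u
t2 = t1 * a


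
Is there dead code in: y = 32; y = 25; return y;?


first assignment to y is overwritten before any read
Dead: 'y = 32'


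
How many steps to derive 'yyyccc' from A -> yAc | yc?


Derivation: A => yAc => yyAcc => yyyccc
Steps: 3


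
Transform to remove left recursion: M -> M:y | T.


Left-recursive alternatives: M:y; non-recursive: T
Introduce M': M -> TM', M' -> :yM' | ε


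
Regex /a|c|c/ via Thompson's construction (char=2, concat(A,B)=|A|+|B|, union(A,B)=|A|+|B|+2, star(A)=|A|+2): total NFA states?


Syntax tree has 3 char leaf(s), 2 union(s), 0 star(s)
chars contribute 3×2 = 6; each union adds +2; each star adds +2
Total: 6 + 4 + 0 = 10 states


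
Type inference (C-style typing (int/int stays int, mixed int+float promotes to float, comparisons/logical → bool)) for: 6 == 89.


Operand types: int == int
Rule: comparison yields bool
Result type: bool


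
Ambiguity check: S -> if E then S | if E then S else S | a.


dangling else: 'if E then if E then a else a' parses two ways
Ambiguous


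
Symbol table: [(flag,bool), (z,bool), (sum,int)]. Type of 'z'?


Lookup 'z' → type bool


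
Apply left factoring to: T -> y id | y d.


Common prefix: 'y'
Factored: T -> y T', T' -> id | d


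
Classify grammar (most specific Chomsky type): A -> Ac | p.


Left-linear: every RHS is a terminal or one nonterminal followed by a terminal
Classification: Type 3 (Regular)


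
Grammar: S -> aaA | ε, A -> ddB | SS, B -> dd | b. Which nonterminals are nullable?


A nonterminal is nullable iff some alternative derives ε (directly, or every symbol in it is nullable)
Nullable: {A, S}


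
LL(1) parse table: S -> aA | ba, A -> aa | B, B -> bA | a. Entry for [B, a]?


For [B, a]: 'a' ∈ FIRST(a)
Entry: B -> a


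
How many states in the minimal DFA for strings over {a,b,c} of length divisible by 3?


Track length mod 3: states 0..2, accept at 0
Minimal DFA: 3 states


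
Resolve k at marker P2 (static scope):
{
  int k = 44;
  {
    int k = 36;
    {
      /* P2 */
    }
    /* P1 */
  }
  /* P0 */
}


P2's block does not declare k; resolves to the enclosing declaration at depth 1
k = 36


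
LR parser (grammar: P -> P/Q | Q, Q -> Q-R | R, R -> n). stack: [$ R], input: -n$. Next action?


'R' (not preceded by Q-) is the handle for Q -> R
Action: reduce (Q -> R)


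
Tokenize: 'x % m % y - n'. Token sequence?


Scan left to right, longest-match per lexeme
Tokens: ID(x), OP(%), ID(m), OP(%), ID(y), OP(-), ID(n)


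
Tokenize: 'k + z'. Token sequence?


Scan left to right, longest-match per lexeme
Tokens: ID(k), OP(+), ID(z)


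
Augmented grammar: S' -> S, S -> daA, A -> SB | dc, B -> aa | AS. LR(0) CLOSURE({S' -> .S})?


Start: S' -> .S
For each item with dot before a nonterminal B, add B -> .γ for every B-production
Closure: [S' -> .S, S -> .daA]


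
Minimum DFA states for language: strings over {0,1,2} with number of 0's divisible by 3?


Track (count of 0) mod 3: states 0..2, accept at 0
Minimal DFA: 3 states


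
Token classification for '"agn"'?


Pattern: double-quoted sequence
Type: STRING_LITERAL


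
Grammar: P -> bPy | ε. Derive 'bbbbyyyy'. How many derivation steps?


Derivation: P => bPy => bbPyy => bbbPyyy => bbbbPyyyy => bbbbyyyy
Steps: 5


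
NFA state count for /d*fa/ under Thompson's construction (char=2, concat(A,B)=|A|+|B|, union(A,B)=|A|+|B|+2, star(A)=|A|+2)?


Syntax tree has 3 char leaf(s), 0 union(s), 1 star(s)
chars contribute 3×2 = 6; each union adds +2; each star adds +2
Total: 6 + 0 + 2 = 8 states


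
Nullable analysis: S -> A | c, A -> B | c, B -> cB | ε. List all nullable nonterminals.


A nonterminal is nullable iff some alternative derives ε (directly, or every symbol in it is nullable)
Nullable: {A, B, S}


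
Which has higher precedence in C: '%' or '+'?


'%' is multiplicative (level 10); '+' is additive (level 9)
Higher level binds tighter
'%' has higher precedence than '+'


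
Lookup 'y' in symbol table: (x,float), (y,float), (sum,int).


Lookup 'y' → type float


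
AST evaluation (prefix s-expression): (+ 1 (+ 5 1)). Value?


Evaluate inner: (+ 5 1) = 6
Evaluate root: (+ 1 6) = 7
Result: 7


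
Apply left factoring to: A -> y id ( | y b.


Common prefix: 'y'
Factored: A -> y A', A' -> id ( | b


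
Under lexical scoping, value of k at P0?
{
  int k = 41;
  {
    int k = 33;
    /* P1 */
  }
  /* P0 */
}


k declared in the same block as P0
k = 41


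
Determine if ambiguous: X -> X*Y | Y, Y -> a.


precedence layered via separate nonterminal Y: deterministic
Unambiguous


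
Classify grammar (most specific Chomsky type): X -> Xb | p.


Left-linear: every RHS is a terminal or one nonterminal followed by a terminal
Classification: Type 3 (Regular)


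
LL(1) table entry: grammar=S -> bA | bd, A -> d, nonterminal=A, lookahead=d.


For [A, d]: 'd' ∈ FIRST(d)
Entry: A -> d


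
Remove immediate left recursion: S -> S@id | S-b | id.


Left-recursive alternatives: S@id, S-b; non-recursive: id
Introduce S': S -> idS', S' -> @idS' | -bS' | ε


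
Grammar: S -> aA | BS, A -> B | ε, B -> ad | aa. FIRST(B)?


Per alternative of B: FIRST(ad) = {a}; FIRST(aa) = {a}
FIRST(B) = {a}


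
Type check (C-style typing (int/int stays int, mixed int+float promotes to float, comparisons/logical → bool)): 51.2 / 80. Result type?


Operand types: float / int
Rule: mixed int/float promotes to float; int/int stays int
Result type: float


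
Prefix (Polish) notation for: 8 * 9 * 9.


left-to-right (same/higher precedence on left): tree is (* (* 8 9) 9)
Prefix: * * 8 9 9


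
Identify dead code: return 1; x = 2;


statement follows a return and is unreachable
Dead: 'x = 2'


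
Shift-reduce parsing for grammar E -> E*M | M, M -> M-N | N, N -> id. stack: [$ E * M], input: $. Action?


handle 'E*M' on top; lookahead ∈ FOLLOW(E) = {*, $}
Action: reduce (E -> E*M)


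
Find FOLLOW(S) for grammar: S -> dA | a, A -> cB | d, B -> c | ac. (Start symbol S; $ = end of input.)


$ ∈ FOLLOW(S). For each A -> αBβ: add FIRST(β)\{ε} to FOLLOW(B); if β nullable, add FOLLOW(A).
FOLLOW(S) = {$}


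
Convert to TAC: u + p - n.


Break into single-operator statements:
t1 = u + p
t2 = t1 - n


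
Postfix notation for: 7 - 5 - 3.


Left to right (same or higher precedence on left)
Postfix: 7 5 - 3 -


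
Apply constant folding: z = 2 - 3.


2 - 3 = -1 at compile time
Optimized: z = -1


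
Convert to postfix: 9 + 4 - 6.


Left to right (same or higher precedence on left)
Postfix: 9 4 + 6 -


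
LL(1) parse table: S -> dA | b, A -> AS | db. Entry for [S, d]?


For [S, d]: 'd' ∈ FIRST(dA)
Entry: S -> dA


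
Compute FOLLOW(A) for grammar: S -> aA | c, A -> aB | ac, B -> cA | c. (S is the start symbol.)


$ ∈ FOLLOW(S). For each A -> αBβ: add FIRST(β)\{ε} to FOLLOW(B); if β nullable, add FOLLOW(A).
FOLLOW(A) = {$}


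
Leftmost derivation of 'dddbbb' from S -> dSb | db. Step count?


Derivation: S => dSb => ddSbb => dddbbb
Steps: 3


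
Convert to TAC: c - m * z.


Break into single-operator statements:
t1 = m * z
t2 = c - t1


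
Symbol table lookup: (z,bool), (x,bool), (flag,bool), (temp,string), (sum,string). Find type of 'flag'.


Lookup 'flag' → type bool


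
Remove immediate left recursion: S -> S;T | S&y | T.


Left-recursive alternatives: S;T, S&y; non-recursive: T
Introduce S': S -> TS', S' -> ;TS' | &yS' | ε


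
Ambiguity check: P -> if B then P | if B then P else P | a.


dangling else: 'if B then if B then a else a' parses two ways
Ambiguous


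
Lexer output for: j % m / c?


Scan left to right, longest-match per lexeme
Tokens: ID(j), OP(%), ID(m), OP(/), ID(c)


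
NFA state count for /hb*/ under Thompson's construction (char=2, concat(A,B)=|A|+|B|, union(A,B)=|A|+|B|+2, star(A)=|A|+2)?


Syntax tree has 2 char leaf(s), 0 union(s), 1 star(s)
chars contribute 2×2 = 4; each union adds +2; each star adds +2
Total: 4 + 0 + 2 = 6 states


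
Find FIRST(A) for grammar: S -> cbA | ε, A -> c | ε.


Per alternative of A: FIRST(c) = {c}; FIRST(ε) = {ε}
FIRST(A) = {c, ε}


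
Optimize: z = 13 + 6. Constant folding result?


13 + 6 = 19 at compile time
Optimized: z = 19


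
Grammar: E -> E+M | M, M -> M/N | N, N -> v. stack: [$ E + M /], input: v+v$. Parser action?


no handle; shift 'v'
Action: shift


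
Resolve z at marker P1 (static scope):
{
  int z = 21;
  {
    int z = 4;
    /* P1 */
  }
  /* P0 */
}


z declared in the same block as P1
z = 4


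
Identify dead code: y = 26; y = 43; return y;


first assignment to y is overwritten before any read
Dead: 'y = 26'


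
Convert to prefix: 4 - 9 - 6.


left-to-right (same/higher precedence on left): tree is (- (- 4 9) 6)
Prefix: - - 4 9 6


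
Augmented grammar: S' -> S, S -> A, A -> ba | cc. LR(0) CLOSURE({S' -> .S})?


Start: S' -> .S
For each item with dot before a nonterminal B, add B -> .γ for every B-production
Closure: [S' -> .S, S -> .A, A -> .ba, A -> .cc]


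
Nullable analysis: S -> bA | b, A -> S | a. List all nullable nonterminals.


A nonterminal is nullable iff some alternative derives ε (directly, or every symbol in it is nullable)
Nullable: {}


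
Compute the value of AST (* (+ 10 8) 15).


Evaluate inner: (+ 10 8) = 18
Evaluate root: (* 18 15) = 270
Result: 270


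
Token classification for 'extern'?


Pattern: reserved word
Type: KEYWORD


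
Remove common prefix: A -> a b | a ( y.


Common prefix: 'a'
Factored: A -> a A', A' -> b | ( y


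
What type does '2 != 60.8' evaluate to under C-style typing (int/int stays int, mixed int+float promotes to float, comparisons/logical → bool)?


Operand types: int != float
Rule: comparison yields bool
Result type: bool


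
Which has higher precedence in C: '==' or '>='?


'>=' is relational (level 7); '==' is equality (level 6)
Higher level binds tighter
'>=' has higher precedence than '=='


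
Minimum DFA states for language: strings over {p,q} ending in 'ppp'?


Track the longest suffix of input matching a prefix of 'ppp': 4 classes (prefixes of length 0..3)
Minimal DFA: 4 states


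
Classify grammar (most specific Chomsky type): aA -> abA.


LHS has context (more than one symbol) and |LHS| ≤ |RHS|
Classification: Type 1 (Context-Sensitive)


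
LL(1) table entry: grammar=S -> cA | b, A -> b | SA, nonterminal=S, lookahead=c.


For [S, c]: 'c' ∈ FIRST(cA)
Entry: S -> cA


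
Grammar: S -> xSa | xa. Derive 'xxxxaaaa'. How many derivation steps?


Derivation: S => xSa => xxSaa => xxxSaaa => xxxxaaaa
Steps: 4


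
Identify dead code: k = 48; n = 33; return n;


k is assigned but never read
Dead: 'k = 48'


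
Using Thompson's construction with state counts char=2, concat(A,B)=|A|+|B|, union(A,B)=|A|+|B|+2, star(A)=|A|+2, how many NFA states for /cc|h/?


Syntax tree has 3 char leaf(s), 1 union(s), 0 star(s)
chars contribute 3×2 = 6; each union adds +2; each star adds +2
Total: 6 + 2 + 0 = 8 states


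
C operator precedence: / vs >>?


'/' is multiplicative (level 10); '>>' is shift (level 8)
Higher level binds tighter
'/' has higher precedence than '>>'


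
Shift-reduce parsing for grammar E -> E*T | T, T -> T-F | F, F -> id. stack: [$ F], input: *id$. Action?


'F' (not preceded by T-) is the handle for T -> F
Action: reduce (T -> F)


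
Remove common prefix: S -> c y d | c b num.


Common prefix: 'c'
Factored: S -> c S', S' -> y d | b num


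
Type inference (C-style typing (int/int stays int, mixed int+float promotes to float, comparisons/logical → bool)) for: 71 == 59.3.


Operand types: int == float
Rule: comparison yields bool
Result type: bool


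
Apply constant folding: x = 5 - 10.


5 - 10 = -5 at compile time
Optimized: x = -5


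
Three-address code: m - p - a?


Break into single-operator statements:
t1 = m - p
t2 = t1 - a


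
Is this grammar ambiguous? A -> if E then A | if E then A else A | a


dangling else: 'if E then if E then a else a' parses two ways
Ambiguous


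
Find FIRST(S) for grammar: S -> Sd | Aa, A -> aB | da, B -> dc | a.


Per alternative of S: FIRST(Sd) = {a, d}; FIRST(Aa) = {a, d}
FIRST(S) = {a, d}


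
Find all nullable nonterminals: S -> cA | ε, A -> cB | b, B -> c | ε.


A nonterminal is nullable iff some alternative derives ε (directly, or every symbol in it is nullable)
Nullable: {B, S}


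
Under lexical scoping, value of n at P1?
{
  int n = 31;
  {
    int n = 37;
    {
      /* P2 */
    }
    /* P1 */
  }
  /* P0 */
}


n declared in the same block as P1
n = 37


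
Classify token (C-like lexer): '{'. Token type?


Pattern: delimiter/punctuation
Type: PUNCTUATION


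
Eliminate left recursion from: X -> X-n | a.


Left-recursive alternatives: X-n; non-recursive: a
Introduce X': X -> aX', X' -> -nX' | ε


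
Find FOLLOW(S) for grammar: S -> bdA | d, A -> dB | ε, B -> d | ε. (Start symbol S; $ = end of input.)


$ ∈ FOLLOW(S). For each A -> αBβ: add FIRST(β)\{ε} to FOLLOW(B); if β nullable, add FOLLOW(A).
FOLLOW(S) = {$}


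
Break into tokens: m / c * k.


Scan left to right, longest-match per lexeme
Tokens: ID(m), OP(/), ID(c), OP(*), ID(k)


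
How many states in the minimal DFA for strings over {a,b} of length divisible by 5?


Track length mod 5: states 0..4, accept at 0
Minimal DFA: 5 states


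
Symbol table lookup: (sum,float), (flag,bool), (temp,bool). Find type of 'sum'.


Lookup 'sum' → type float


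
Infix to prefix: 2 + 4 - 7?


left-to-right (same/higher precedence on left): tree is (- (+ 2 4) 7)
Prefix: - + 2 4 7


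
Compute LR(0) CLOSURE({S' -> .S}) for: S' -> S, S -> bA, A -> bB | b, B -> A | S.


Start: S' -> .S
For each item with dot before a nonterminal B, add B -> .γ for every B-production
Closure: [S' -> .S, S -> .bA]


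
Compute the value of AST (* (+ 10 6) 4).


Evaluate inner: (+ 10 6) = 16
Evaluate root: (* 16 4) = 64
Result: 64


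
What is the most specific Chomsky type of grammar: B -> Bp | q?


Left-linear: every RHS is a terminal or one nonterminal followed by a terminal
Classification: Type 3 (Regular)


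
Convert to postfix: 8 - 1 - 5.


Left to right (same or higher precedence on left)
Postfix: 8 1 - 5 -


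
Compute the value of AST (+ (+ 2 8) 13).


Evaluate inner: (+ 2 8) = 10
Evaluate root: (+ 10 13) = 23
Result: 23


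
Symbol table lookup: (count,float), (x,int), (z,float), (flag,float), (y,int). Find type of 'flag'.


Lookup 'flag' → type float


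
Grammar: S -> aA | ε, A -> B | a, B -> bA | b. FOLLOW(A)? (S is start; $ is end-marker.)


$ ∈ FOLLOW(S). For each A -> αBβ: add FIRST(β)\{ε} to FOLLOW(B); if β nullable, add FOLLOW(A).
FOLLOW(A) = {$}


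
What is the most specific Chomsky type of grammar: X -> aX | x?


Right-linear: every RHS is a terminal or a terminal followed by one nonterminal
Classification: Type 3 (Regular)


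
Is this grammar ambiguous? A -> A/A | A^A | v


'v/v^v' has two parse trees (no precedence encoded between / and ^)
Ambiguous


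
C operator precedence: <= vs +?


'+' is additive (level 9); '<=' is relational (level 7)
Higher level binds tighter
'+' has higher precedence than '<='


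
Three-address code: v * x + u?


Break into single-operator statements:
t1 = v * x
t2 = t1 + u


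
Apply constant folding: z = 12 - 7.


12 - 7 = 5 at compile time
Optimized: z = 5


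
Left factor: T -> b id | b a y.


Common prefix: 'b'
Factored: T -> b T', T' -> id | a y


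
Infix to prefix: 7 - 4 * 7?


'*' binds tighter: tree is (- 7 (* 4 7))
Prefix: - 7 * 4 7


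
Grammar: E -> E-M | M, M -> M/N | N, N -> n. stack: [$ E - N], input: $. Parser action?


'N' (not preceded by M/) is the handle for M -> N
Action: reduce (M -> N)


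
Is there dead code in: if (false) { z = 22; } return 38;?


condition is constant false, so the whole block is unreachable
Dead: 'if (false) { z = 22; }'


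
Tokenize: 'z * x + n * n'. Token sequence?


Scan left to right, longest-match per lexeme
Tokens: ID(z), OP(*), ID(x), OP(+), ID(n), OP(*), ID(n)


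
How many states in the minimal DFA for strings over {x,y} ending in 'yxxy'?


Track the longest suffix of input matching a prefix of 'yxxy': 5 classes (prefixes of length 0..4)
Minimal DFA: 5 states


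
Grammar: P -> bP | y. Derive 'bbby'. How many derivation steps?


Derivation: P => bP => bbP => bbbP => bbby
Steps: 4


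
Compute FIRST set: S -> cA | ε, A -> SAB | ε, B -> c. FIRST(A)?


Per alternative of A: FIRST(SAB) = {c}; FIRST(ε) = {ε}
FIRST(A) = {c, ε}


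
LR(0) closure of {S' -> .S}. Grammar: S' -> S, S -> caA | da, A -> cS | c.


Start: S' -> .S
For each item with dot before a nonterminal B, add B -> .γ for every B-production
Closure: [S' -> .S, S -> .caA, S -> .da]


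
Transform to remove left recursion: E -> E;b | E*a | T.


Left-recursive alternatives: E;b, E*a; non-recursive: T
Introduce E': E -> TE', E' -> ;bE' | *aE' | ε


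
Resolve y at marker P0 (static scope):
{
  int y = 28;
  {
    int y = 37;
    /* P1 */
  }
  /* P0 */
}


y declared in the same block as P0
y = 28


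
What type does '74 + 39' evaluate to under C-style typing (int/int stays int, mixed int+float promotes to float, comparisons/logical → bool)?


Operand types: int + int
Rule: mixed int/float promotes to float; int/int stays int
Result type: int


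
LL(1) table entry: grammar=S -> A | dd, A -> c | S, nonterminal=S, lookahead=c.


For [S, c]: 'c' ∈ FIRST(A)
Entry: S -> A


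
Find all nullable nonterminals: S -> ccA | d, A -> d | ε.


A nonterminal is nullable iff some alternative derives ε (directly, or every symbol in it is nullable)
Nullable: {A}


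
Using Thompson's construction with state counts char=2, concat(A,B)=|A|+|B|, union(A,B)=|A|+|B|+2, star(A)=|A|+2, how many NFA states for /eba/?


Syntax tree has 3 char leaf(s), 0 union(s), 0 star(s)
chars contribute 3×2 = 6; each union adds +2; each star adds +2
Total: 6 + 0 + 0 = 6 states


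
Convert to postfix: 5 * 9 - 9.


Left to right (same or higher precedence on left)
Postfix: 5 9 * 9 -


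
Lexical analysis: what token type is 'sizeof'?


Pattern: reserved word
Type: KEYWORD


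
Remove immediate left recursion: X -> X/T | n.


Left-recursive alternatives: X/T; non-recursive: n
Introduce X': X -> nX', X' -> /TX' | ε


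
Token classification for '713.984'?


Pattern: digits with a decimal point
Type: FLOAT_LITERAL


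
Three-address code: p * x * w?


Break into single-operator statements:
t1 = p * x
t2 = t1 * w


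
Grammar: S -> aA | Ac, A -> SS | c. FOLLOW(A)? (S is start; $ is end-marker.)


$ ∈ FOLLOW(S). For each A -> αBβ: add FIRST(β)\{ε} to FOLLOW(B); if β nullable, add FOLLOW(A).
FOLLOW(A) = {$, a, c}


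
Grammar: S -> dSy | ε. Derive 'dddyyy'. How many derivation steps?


Derivation: S => dSy => ddSyy => dddSyyy => dddyyy
Steps: 4


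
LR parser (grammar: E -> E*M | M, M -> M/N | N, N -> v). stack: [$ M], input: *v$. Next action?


lookahead ∉ {/} so M won't extend; reduce E -> M
Action: reduce (E -> M)


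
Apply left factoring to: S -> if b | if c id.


Common prefix: 'if'
Factored: S -> if S', S' -> b | c id


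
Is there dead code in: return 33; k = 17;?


statement follows a return and is unreachable
Dead: 'k = 17'


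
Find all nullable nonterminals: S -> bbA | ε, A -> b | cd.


A nonterminal is nullable iff some alternative derives ε (directly, or every symbol in it is nullable)
Nullable: {S}


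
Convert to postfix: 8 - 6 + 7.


Left to right (same or higher precedence on left)
Postfix: 8 6 - 7 +


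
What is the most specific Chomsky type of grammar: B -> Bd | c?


Left-linear: every RHS is a terminal or one nonterminal followed by a terminal
Classification: Type 3 (Regular)


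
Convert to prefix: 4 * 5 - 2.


left-to-right (same/higher precedence on left): tree is (- (* 4 5) 2)
Prefix: - * 4 5 2


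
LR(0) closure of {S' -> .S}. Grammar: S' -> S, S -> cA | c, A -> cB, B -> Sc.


Start: S' -> .S
For each item with dot before a nonterminal B, add B -> .γ for every B-production
Closure: [S' -> .S, S -> .cA, S -> .c]


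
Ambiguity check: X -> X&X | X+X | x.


'x&x+x' has two parse trees (no precedence encoded between & and +)
Ambiguous


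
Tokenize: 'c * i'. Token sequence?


Scan left to right, longest-match per lexeme
Tokens: ID(c), OP(*), ID(i)


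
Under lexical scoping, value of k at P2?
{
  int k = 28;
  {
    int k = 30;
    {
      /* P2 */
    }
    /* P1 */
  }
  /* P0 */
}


P2's block does not declare k; resolves to the enclosing declaration at depth 1
k = 30


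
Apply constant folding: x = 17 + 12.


17 + 12 = 29 at compile time
Optimized: x = 29


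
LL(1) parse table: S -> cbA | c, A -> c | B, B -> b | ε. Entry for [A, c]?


For [A, c]: 'c' ∈ FIRST(c)
Entry: A -> c


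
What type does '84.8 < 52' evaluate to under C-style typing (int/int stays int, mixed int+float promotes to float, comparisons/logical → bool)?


Operand types: float < int
Rule: comparison yields bool
Result type: bool


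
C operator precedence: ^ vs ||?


'^' is bitwise XOR (level 4); '||' is logical OR (level 1)
Higher level binds tighter
'^' has higher precedence than '||'


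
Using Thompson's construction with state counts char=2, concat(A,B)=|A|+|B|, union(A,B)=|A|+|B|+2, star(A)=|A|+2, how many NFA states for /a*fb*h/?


Syntax tree has 4 char leaf(s), 0 union(s), 2 star(s)
chars contribute 4×2 = 8; each union adds +2; each star adds +2
Total: 8 + 0 + 4 = 12 states


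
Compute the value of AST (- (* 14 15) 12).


Evaluate inner: (* 14 15) = 210
Evaluate root: (- 210 12) = 198
Result: 198


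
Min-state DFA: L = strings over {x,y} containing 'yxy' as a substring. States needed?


KMP-style automaton: 3 progress states + 1 absorbing accept = 4
Minimal DFA: 4 states


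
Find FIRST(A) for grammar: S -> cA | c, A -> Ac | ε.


Per alternative of A: FIRST(Ac) = {c}; FIRST(ε) = {ε}
FIRST(A) = {c, ε}


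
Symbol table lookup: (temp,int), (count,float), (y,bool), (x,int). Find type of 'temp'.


Lookup 'temp' → type int


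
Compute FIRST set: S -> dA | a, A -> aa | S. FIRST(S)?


Per alternative of S: FIRST(dA) = {d}; FIRST(a) = {a}
FIRST(S) = {a, d}


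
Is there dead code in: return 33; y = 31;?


statement follows a return and is unreachable
Dead: 'y = 31'


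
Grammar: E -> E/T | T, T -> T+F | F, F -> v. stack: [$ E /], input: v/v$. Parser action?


no handle ('E/' is not any RHS); shift 'v'
Action: shift


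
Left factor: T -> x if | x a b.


Common prefix: 'x'
Factored: T -> x T', T' -> if | a b


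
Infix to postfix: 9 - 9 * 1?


* has higher precedence, evaluate 9*1 first
Postfix: 9 9 1 * -


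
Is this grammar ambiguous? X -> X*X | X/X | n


'n*n/n' has two parse trees (no precedence encoded between * and /)
Ambiguous


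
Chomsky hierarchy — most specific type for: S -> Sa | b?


Left-linear: every RHS is a terminal or one nonterminal followed by a terminal
Classification: Type 3 (Regular)


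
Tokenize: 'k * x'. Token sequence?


Scan left to right, longest-match per lexeme
Tokens: ID(k), OP(*), ID(x)


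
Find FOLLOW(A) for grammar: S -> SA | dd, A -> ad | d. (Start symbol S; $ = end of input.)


$ ∈ FOLLOW(S). For each A -> αBβ: add FIRST(β)\{ε} to FOLLOW(B); if β nullable, add FOLLOW(A).
FOLLOW(A) = {$, a, d}


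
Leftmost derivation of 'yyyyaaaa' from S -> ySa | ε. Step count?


Derivation: S => ySa => yySaa => yyySaaa => yyyySaaaa => yyyyaaaa
Steps: 5


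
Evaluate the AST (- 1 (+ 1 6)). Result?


Evaluate inner: (+ 1 6) = 7
Evaluate root: (- 1 7) = -6
Result: -6


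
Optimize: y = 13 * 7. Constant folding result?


13 * 7 = 91 at compile time
Optimized: y = 91


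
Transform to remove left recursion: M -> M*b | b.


Left-recursive alternatives: M*b; non-recursive: b
Introduce M': M -> bM', M' -> *bM' | ε


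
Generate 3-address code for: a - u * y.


Break into single-operator statements:
t1 = u * y
t2 = a - t1


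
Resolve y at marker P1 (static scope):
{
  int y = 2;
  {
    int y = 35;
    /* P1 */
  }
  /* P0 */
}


y declared in the same block as P1
y = 35


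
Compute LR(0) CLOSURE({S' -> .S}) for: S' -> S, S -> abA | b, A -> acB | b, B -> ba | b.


Start: S' -> .S
For each item with dot before a nonterminal B, add B -> .γ for every B-production
Closure: [S' -> .S, S -> .abA, S -> .b]


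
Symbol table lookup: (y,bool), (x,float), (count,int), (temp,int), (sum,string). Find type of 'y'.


Lookup 'y' → type bool


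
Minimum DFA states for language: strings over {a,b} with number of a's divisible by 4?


Track (count of a) mod 4: states 0..3, accept at 0
Minimal DFA: 4 states


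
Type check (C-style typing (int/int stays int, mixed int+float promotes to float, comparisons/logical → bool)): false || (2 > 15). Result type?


Operand types: bool || bool
Rule: logical operators take bool operands and yield bool
Result type: bool


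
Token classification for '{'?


Pattern: delimiter/punctuation
Type: PUNCTUATION


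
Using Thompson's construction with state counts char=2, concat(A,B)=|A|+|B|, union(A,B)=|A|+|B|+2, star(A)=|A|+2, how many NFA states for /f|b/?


Syntax tree has 2 char leaf(s), 1 union(s), 0 star(s)
chars contribute 2×2 = 4; each union adds +2; each star adds +2
Total: 4 + 2 + 0 = 6 states


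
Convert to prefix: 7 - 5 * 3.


'*' binds tighter: tree is (- 7 (* 5 3))
Prefix: - 7 * 5 3


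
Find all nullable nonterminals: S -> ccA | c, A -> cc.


A nonterminal is nullable iff some alternative derives ε (directly, or every symbol in it is nullable)
Nullable: {}


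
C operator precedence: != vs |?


'!=' is equality (level 6); '|' is bitwise OR (level 3)
Higher level binds tighter
'!=' has higher precedence than '|'


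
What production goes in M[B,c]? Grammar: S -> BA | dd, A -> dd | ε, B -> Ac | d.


For [B, c]: 'c' ∈ FIRST(Ac)
Entry: B -> Ac


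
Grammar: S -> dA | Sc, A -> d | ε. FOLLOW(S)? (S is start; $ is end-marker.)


$ ∈ FOLLOW(S). For each A -> αBβ: add FIRST(β)\{ε} to FOLLOW(B); if β nullable, add FOLLOW(A).
FOLLOW(S) = {$, c}


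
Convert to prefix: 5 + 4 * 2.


'*' binds tighter: tree is (+ 5 (* 4 2))
Prefix: + 5 * 4 2


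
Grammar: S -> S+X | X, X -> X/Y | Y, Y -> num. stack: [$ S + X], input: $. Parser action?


handle 'S+X' on top; lookahead ∈ FOLLOW(S) = {+, $}
Action: reduce (S -> S+X)


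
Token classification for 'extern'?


Pattern: reserved word
Type: KEYWORD


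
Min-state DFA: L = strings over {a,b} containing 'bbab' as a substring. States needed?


KMP-style automaton: 4 progress states + 1 absorbing accept = 5
Minimal DFA: 5 states


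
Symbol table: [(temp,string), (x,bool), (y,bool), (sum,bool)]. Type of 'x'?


Lookup 'x' → type bool


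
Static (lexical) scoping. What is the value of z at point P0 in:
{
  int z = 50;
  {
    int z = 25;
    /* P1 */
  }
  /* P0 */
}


z declared in the same block as P0
z = 50


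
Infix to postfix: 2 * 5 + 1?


Left to right (same or higher precedence on left)
Postfix: 2 5 * 1 +


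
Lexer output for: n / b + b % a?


Scan left to right, longest-match per lexeme
Tokens: ID(n), OP(/), ID(b), OP(+), ID(b), OP(%), ID(a)


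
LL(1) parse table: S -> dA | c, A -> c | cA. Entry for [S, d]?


For [S, d]: 'd' ∈ FIRST(dA)
Entry: S -> dA


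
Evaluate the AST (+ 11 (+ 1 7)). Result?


Evaluate inner: (+ 1 7) = 8
Evaluate root: (+ 11 8) = 19
Result: 19


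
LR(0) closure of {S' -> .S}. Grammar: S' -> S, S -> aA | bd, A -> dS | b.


Start: S' -> .S
For each item with dot before a nonterminal B, add B -> .γ for every B-production
Closure: [S' -> .S, S -> .aA, S -> .bd]


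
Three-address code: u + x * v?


Break into single-operator statements:
t1 = x * v
t2 = u + t1


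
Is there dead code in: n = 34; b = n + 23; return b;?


n is read by b's definition; b is returned
No dead code


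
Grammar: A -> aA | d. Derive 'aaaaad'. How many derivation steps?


Derivation: A => aA => aaA => aaaA => aaaaA => aaaaaA => aaaaad
Steps: 6


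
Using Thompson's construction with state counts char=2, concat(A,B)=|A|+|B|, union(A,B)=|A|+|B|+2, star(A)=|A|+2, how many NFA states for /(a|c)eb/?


Syntax tree has 4 char leaf(s), 1 union(s), 0 star(s)
chars contribute 4×2 = 8; each union adds +2; each star adds +2
Total: 8 + 2 + 0 = 10 states


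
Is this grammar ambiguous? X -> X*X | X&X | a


'a*a&a' has two parse trees (no precedence encoded between * and &)
Ambiguous


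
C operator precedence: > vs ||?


'>' is relational (level 7); '||' is logical OR (level 1)
Higher level binds tighter
'>' has higher precedence than '||'


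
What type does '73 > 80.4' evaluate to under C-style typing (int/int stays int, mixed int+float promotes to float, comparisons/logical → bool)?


Operand types: int > float
Rule: comparison yields bool
Result type: bool


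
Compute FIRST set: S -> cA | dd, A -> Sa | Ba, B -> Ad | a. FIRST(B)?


Per alternative of B: FIRST(Ad) = {a, c, d}; FIRST(a) = {a}
FIRST(B) = {a, c, d}


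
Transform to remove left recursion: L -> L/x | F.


Left-recursive alternatives: L/x; non-recursive: F
Introduce L': L -> FL', L' -> /xL' | ε


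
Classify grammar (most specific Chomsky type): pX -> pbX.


LHS has context (more than one symbol) and |LHS| ≤ |RHS|
Classification: Type 1 (Context-Sensitive)


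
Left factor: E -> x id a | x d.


Common prefix: 'x'
Factored: E -> x E', E' -> id a | d


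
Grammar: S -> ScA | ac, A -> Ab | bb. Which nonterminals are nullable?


A nonterminal is nullable iff some alternative derives ε (directly, or every symbol in it is nullable)
Nullable: {}


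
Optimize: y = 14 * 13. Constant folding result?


14 * 13 = 182 at compile time
Optimized: y = 182


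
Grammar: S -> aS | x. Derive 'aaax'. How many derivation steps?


Derivation: S => aS => aaS => aaaS => aaax
Steps: 4


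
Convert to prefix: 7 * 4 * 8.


left-to-right (same/higher precedence on left): tree is (* (* 7 4) 8)
Prefix: * * 7 4 8


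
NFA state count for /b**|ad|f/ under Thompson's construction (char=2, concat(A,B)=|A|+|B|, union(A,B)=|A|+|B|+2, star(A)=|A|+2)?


Syntax tree has 4 char leaf(s), 2 union(s), 2 star(s)
chars contribute 4×2 = 8; each union adds +2; each star adds +2
Total: 8 + 4 + 4 = 16 states


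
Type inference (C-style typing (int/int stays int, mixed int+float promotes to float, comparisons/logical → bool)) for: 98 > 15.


Operand types: int > int
Rule: comparison yields bool
Result type: bool


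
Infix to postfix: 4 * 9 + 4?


Left to right (same or higher precedence on left)
Postfix: 4 9 * 4 +


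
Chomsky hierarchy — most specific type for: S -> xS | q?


Right-linear: every RHS is a terminal or a terminal followed by one nonterminal
Classification: Type 3 (Regular)


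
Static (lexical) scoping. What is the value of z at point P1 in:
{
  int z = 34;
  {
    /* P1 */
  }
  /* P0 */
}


P1's block does not declare z; resolves to the enclosing declaration at depth 0
z = 34


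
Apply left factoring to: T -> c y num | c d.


Common prefix: 'c'
Factored: T -> c T', T' -> y num | d


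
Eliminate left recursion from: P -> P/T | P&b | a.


Left-recursive alternatives: P/T, P&b; non-recursive: a
Introduce P': P -> aP', P' -> /TP' | &bP' | ε


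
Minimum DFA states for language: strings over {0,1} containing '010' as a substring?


KMP-style automaton: 3 progress states + 1 absorbing accept = 4
Minimal DFA: 4 states


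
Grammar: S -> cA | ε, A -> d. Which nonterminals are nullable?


A nonterminal is nullable iff some alternative derives ε (directly, or every symbol in it is nullable)
Nullable: {S}


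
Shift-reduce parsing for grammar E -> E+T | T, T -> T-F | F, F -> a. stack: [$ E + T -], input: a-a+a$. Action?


no handle; shift 'a'
Action: shift


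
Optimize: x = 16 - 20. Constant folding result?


16 - 20 = -4 at compile time
Optimized: x = -4


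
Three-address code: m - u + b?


Break into single-operator statements:
t1 = m - u
t2 = t1 + b


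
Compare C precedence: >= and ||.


'>=' is relational (level 7); '||' is logical OR (level 1)
Higher level binds tighter
'>=' has higher precedence than '||'


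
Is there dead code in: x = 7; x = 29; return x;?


first assignment to x is overwritten before any read
Dead: 'x = 7'


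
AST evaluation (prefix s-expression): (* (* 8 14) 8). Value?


Evaluate inner: (* 8 14) = 112
Evaluate root: (* 112 8) = 896
Result: 896


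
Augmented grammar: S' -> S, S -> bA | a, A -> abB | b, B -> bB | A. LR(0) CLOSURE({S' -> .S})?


Start: S' -> .S
For each item with dot before a nonterminal B, add B -> .γ for every B-production
Closure: [S' -> .S, S -> .bA, S -> .a]


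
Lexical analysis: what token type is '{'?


Pattern: delimiter/punctuation
Type: PUNCTUATION


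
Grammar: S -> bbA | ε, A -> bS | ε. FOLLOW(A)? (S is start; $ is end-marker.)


$ ∈ FOLLOW(S). For each A -> αBβ: add FIRST(β)\{ε} to FOLLOW(B); if β nullable, add FOLLOW(A).
FOLLOW(A) = {$}


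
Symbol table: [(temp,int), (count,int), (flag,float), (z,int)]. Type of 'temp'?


Lookup 'temp' → type int


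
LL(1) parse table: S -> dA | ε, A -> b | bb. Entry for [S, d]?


For [S, d]: 'd' ∈ FIRST(dA)
Entry: S -> dA


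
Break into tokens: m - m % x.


Scan left to right, longest-match per lexeme
Tokens: ID(m), OP(-), ID(m), OP(%), ID(x)


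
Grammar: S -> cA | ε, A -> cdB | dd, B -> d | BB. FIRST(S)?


Per alternative of S: FIRST(cA) = {c}; FIRST(ε) = {ε}
FIRST(S) = {c, ε}


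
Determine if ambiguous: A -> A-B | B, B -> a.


precedence layered via separate nonterminal B: deterministic
Unambiguous
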